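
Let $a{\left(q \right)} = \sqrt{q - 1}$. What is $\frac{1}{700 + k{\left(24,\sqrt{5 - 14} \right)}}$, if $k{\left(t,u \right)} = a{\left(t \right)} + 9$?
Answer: $\frac{709}{502658} - \frac{\sqrt{23}}{502658} \approx 0.001401$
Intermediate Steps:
$a{\left(q \right)} = \sqrt{-1 + q}$
$k{\left(t,u \right)} = 9 + \sqrt{-1 + t}$ ($k{\left(t,u \right)} = \sqrt{-1 + t} + 9 = 9 + \sqrt{-1 + t}$)
$\frac{1}{700 + k{\left(24,\sqrt{5 - 14} \right)}} = \frac{1}{700 + \left(9 + \sqrt{-1 + 24}\right)} = \frac{1}{700 + \left(9 + \sqrt{23}\right)} = \frac{1}{709 + \sqrt{23}}$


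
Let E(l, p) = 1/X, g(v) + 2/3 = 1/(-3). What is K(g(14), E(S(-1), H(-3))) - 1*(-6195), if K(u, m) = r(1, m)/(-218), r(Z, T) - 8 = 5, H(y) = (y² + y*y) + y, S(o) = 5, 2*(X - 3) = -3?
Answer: 1350497/218 ≈ 6194.9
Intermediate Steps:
X = 3/2 (X = 3 + (½)*(-3) = 3 - 3/2 = 3/2 ≈ 1.5000)
H(y) = y + 2*y² (H(y) = (y² + y²) + y = 2*y² + y = y + 2*y²)
r(Z, T) = 13 (r(Z, T) = 8 + 5 = 13)
g(v) = -1 (g(v) = -⅔ + 1/(-3) = -⅔ - ⅓ = -1)
E(l, p) = ⅔ (E(l, p) = 1/(3/2) = ⅔)
K(u, m) = -13/218 (K(u, m) = 13/(-218) = 13*(-1/218) = -13/218)
K(g(14), E(S(-1), H(-3))) - 1*(-6195) = -13/218 - 1*(-6195) = -13/218 + 6195 = 1350497/218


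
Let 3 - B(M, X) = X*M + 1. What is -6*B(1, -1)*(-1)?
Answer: 18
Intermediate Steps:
B(M, X) = 2 - M*X (B(M, X) = 3 - (X*M + 1) = 3 - (M*X + 1) = 3 - (1 + M*X) = 3 + (-1 - M*X) = 2 - M*X)
-6*B(1, -1)*(-1) = -6*(2 - 1*1*(-1))*(-1) = -6*(2 + 1)*(-1) = -6*3*(-1) = -18*(-1) = 18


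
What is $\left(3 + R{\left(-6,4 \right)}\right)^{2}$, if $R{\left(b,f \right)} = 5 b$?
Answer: $729$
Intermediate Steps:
$\left(3 + R{\left(-6,4 \right)}\right)^{2} = \left(3 + 5 \left(-6\right)\right)^{2} = \left(3 - 30\right)^{2} = \left(-27\right)^{2} = 729$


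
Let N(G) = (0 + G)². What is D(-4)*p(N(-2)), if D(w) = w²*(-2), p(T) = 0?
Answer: 0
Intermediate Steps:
N(G) = G²
D(w) = -2*w²
D(-4)*p(N(-2)) = -2*(-4)²*0 = -2*16*0 = -32*0 = 0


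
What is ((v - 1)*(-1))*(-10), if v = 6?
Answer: 50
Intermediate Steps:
((v - 1)*(-1))*(-10) = ((6 - 1)*(-1))*(-10) = (5*(-1))*(-10) = -5*(-10) = 50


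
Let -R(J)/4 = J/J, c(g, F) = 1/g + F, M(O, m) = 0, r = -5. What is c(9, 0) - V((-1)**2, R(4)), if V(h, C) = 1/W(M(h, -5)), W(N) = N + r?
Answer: 14/45 ≈ 0.31111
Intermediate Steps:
c(g, F) = F + 1/g (c(g, F) = 1/g + F = F + 1/g)
R(J) = -4 (R(J) = -4*J/J = -4*1 = -4)
W(N) = -5 + N (W(N) = N - 5 = -5 + N)
V(h, C) = -1/5 (V(h, C) = 1/(-5 + 0) = 1/(-5) = -1/5)
c(9, 0) - V((-1)**2, R(4)) = (0 + 1/9) - 1*(-1/5) = (0 + 1/9) + 1/5 = 1/9 + 1/5 = 14/45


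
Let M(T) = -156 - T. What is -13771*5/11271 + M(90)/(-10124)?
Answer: -347157677/57053802 ≈ -6.0847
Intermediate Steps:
-13771*5/11271 + M(90)/(-10124) = -13771*5/11271 + (-156 - 1*90)/(-10124) = -68855*1/11271 + (-156 - 90)*(-1/10124) = -68855/11271 - 246*(-1/10124) = -68855/11271 + 123/5062 = -347157677/57053802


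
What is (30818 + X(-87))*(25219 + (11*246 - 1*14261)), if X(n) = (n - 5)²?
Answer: 536749248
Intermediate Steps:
X(n) = (-5 + n)²
(30818 + X(-87))*(25219 + (11*246 - 1*14261)) = (30818 + (-5 - 87)²)*(25219 + (11*246 - 1*14261)) = (30818 + (-92)²)*(25219 + (2706 - 14261)) = (30818 + 8464)*(25219 - 11555) = 39282*13664 = 536749248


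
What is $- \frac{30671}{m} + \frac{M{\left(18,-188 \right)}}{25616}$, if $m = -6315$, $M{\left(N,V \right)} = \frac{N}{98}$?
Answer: $\frac{38497805299}{7926486960} \approx 4.8569$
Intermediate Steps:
$M{\left(N,V \right)} = \frac{N}{98}$ ($M{\left(N,V \right)} = N \frac{1}{98} = \frac{N}{98}$)
$- \frac{30671}{m} + \frac{M{\left(18,-188 \right)}}{25616} = - \frac{30671}{-6315} + \frac{\frac{1}{98} \cdot 18}{25616} = \left(-30671\right) \left(- \frac{1}{6315}\right) + \frac{9}{49} \cdot \frac{1}{25616} = \frac{30671}{6315} + \frac{9}{1255184} = \frac{38497805299}{7926486960}$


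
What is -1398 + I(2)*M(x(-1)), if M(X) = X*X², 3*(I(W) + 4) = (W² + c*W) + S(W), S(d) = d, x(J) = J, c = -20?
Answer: -4148/3 ≈ -1382.7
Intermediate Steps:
I(W) = -4 - 19*W/3 + W²/3 (I(W) = -4 + ((W² - 20*W) + W)/3 = -4 + (W² - 19*W)/3 = -4 + (-19*W/3 + W²/3) = -4 - 19*W/3 + W²/3)
M(X) = X³
-1398 + I(2)*M(x(-1)) = -1398 + (-4 - 19/3*2 + (⅓)*2²)*(-1)³ = -1398 + (-4 - 38/3 + (⅓)*4)*(-1) = -1398 + (-4 - 38/3 + 4/3)*(-1) = -1398 - 46/3*(-1) = -1398 + 46/3 = -4148/3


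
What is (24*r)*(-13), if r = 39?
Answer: -12168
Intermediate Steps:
(24*r)*(-13) = (24*39)*(-13) = 936*(-13) = -12168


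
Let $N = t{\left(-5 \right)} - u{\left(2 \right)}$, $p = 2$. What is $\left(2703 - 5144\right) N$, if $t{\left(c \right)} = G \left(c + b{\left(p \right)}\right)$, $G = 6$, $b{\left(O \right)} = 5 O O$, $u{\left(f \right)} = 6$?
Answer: $-205044$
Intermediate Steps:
$b{\left(O \right)} = 5 O^{2}$
$t{\left(c \right)} = 120 + 6 c$ ($t{\left(c \right)} = 6 \left(c + 5 \cdot 2^{2}\right) = 6 \left(c + 5 \cdot 4\right) = 6 \left(c + 20\right) = 6 \left(20 + c\right) = 120 + 6 c$)
$N = 84$ ($N = \left(120 + 6 \left(-5\right)\right) - 6 = \left(120 - 30\right) - 6 = 90 - 6 = 84$)
$\left(2703 - 5144\right) N = \left(2703 - 5144\right) 84 = \left(-2441\right) 84 = -205044$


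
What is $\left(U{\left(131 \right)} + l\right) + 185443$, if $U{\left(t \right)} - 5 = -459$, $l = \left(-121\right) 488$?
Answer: $125941$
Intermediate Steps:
$l = -59048$
$U{\left(t \right)} = -454$ ($U{\left(t \right)} = 5 - 459 = -454$)
$\left(U{\left(131 \right)} + l\right) + 185443 = \left(-454 - 59048\right) + 185443 = -59502 + 185443 = 125941$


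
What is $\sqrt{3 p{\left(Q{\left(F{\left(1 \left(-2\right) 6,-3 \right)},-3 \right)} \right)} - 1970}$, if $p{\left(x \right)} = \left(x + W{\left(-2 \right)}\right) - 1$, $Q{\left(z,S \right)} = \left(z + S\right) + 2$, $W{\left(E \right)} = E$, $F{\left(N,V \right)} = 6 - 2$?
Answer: $i \sqrt{1970} \approx 44.385 i$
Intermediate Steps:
$F{\left(N,V \right)} = 4$ ($F{\left(N,V \right)} = 6 - 2 = 4$)
$Q{\left(z,S \right)} = 2 + S + z$ ($Q{\left(z,S \right)} = \left(S + z\right) + 2 = 2 + S + z$)
$p{\left(x \right)} = -3 + x$ ($p{\left(x \right)} = \left(x - 2\right) - 1 = \left(-2 + x\right) - 1 = -3 + x$)
$\sqrt{3 p{\left(Q{\left(F{\left(1 \left(-2\right) 6,-3 \right)},-3 \right)} \right)} - 1970} = \sqrt{3 \left(-3 + \left(2 - 3 + 4\right)\right) - 1970} = \sqrt{3 \left(-3 + 3\right) - 1970} = \sqrt{3 \cdot 0 - 1970} = \sqrt{0 - 1970} = \sqrt{-1970} = i \sqrt{1970}$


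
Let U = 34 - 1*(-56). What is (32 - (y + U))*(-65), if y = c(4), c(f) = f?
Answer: 4030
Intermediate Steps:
y = 4
U = 90 (U = 34 + 56 = 90)
(32 - (y + U))*(-65) = (32 - (4 + 90))*(-65) = (32 - 1*94)*(-65) = (32 - 94)*(-65) = -62*(-65) = 4030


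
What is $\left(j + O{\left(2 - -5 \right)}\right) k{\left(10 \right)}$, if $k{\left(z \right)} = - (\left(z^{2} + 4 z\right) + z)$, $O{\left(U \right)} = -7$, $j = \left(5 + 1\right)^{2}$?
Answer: $-4350$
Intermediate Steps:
$j = 36$ ($j = 6^{2} = 36$)
$k{\left(z \right)} = - z^{2} - 5 z$ ($k{\left(z \right)} = - (z^{2} + 5 z) = - z^{2} - 5 z$)
$\left(j + O{\left(2 - -5 \right)}\right) k{\left(10 \right)} = \left(36 - 7\right) \left(\left(-1\right) 10 \left(5 + 10\right)\right) = 29 \left(\left(-1\right) 10 \cdot 15\right) = 29 \left(-150\right) = -4350$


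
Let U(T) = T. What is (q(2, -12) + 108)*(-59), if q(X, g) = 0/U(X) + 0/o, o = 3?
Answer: -6372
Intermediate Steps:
q(X, g) = 0 (q(X, g) = 0/X + 0/3 = 0 + 0*(⅓) = 0 + 0 = 0)
(q(2, -12) + 108)*(-59) = (0 + 108)*(-59) = 108*(-59) = -6372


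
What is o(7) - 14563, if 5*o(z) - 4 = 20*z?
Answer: -72671/5 ≈ -14534.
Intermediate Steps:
o(z) = ⅘ + 4*z (o(z) = ⅘ + (20*z)/5 = ⅘ + 4*z)
o(7) - 14563 = (⅘ + 4*7) - 14563 = (⅘ + 28) - 14563 = 144/5 - 14563 = -72671/5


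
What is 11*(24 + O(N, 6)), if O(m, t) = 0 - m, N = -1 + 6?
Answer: 209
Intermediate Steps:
N = 5
O(m, t) = -m
11*(24 + O(N, 6)) = 11*(24 - 1*5) = 11*(24 - 5) = 11*19 = 209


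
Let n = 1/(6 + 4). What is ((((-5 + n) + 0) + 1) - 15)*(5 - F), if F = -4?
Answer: -1701/10 ≈ -170.10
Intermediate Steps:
n = 1/10 ≈ 0.10000
((((-5 + n) + 0) + 1) - 15)*(5 - F) = ((((-5 + 1/10) + 0) + 1) - 15)*(5 - 1*(-4)) = (((-49/10 + 0) + 1) - 15)*(5 + 4) = ((-49/10 + 1) - 15)*9 = (-39/10 - 15)*9 = -189/10*9 = -1701/10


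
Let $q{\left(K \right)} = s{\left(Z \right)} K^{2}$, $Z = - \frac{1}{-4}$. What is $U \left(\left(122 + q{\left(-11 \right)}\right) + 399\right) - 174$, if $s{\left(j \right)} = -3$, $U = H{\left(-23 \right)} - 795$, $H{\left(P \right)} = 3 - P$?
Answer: $-121676$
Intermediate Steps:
$U = -769$ ($U = \left(3 - -23\right) - 795 = \left(3 + 23\right) - 795 = 26 - 795 = -769$)
$Z = \frac{1}{4}$ ($Z = \left(-1\right) \left(- \frac{1}{4}\right) = \frac{1}{4} \approx 0.25$)
$q{\left(K \right)} = - 3 K^{2}$
$U \left(\left(122 + q{\left(-11 \right)}\right) + 399\right) - 174 = - 769 \left(\left(122 - 3 \left(-11\right)^{2}\right) + 399\right) - 174 = - 769 \left(\left(122 - 363\right) + 399\right) - 174 = - 769 \left(-241 + 399\right) - 174 = \left(-769\right) 158 - 174 = -121502 - 174 = -121676$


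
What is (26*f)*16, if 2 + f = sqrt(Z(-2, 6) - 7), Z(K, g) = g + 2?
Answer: -416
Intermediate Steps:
Z(K, g) = 2 + g
f = -1 (f = -2 + sqrt((2 + 6) - 7) = -2 + sqrt(8 - 7) = -2 + sqrt(1) = -2 + 1 = -1)
(26*f)*16 = (26*(-1))*16 = -26*16 = -416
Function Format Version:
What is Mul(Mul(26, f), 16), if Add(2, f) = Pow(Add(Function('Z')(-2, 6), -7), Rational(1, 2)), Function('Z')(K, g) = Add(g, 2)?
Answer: -416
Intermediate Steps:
Function('Z')(K, g) = Add(2, g)
f = -1 (f = Add(-2, Pow(Add(Add(2, 6), -7), Rational(1, 2))) = Add(-2, Pow(Add(8, -7), Rational(1, 2))) = Add(-2, Pow(1, Rational(1, 2))) = Add(-2, 1) = -1)
Mul(Mul(26, f), 16) = Mul(Mul(26, -1), 16) = Mul(-26, 16) = -416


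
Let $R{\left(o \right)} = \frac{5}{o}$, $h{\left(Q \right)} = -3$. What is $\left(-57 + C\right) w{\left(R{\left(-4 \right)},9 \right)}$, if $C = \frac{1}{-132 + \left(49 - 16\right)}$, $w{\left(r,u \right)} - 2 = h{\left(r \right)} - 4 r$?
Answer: $- \frac{22576}{99} \approx -228.04$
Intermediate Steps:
$w{\left(r,u \right)} = -1 - 4 r$ ($w{\left(r,u \right)} = 2 - \left(3 + 4 r\right) = -1 - 4 r$)
$C = - \frac{1}{99}$ ($C = \frac{1}{-132 + 33} = \frac{1}{-99} = - \frac{1}{99} \approx -0.010101$)
$\left(-57 + C\right) w{\left(R{\left(-4 \right)},9 \right)} = \left(-57 - \frac{1}{99}\right) \left(-1 - 4 \frac{5}{-4}\right) = - \frac{5644 \left(-1 - 4 \cdot 5 \left(- \frac{1}{4}\right)\right)}{99} = - \frac{5644 \left(-1 - -5\right)}{99} = - \frac{5644 \left(-1 + 5\right)}{99} = \left(- \frac{5644}{99}\right) 4 = - \frac{22576}{99}$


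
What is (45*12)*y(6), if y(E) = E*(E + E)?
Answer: 38880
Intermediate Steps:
y(E) = 2*E**2 (y(E) = E*(2*E) = 2*E**2)
(45*12)*y(6) = (45*12)*(2*6**2) = 540*(2*36) = 540*72 = 38880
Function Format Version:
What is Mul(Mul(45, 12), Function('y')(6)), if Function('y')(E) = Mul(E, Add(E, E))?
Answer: 38880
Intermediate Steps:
Function('y')(E) = Mul(2, Pow(E, 2)) (Function('y')(E) = Mul(E, Mul(2, E)) = Mul(2, Pow(E, 2)))
Mul(Mul(45, 12), Function('y')(6)) = Mul(Mul(45, 12), Mul(2, Pow(6, 2))) = Mul(540, Mul(2, 36)) = Mul(540, 72) = 38880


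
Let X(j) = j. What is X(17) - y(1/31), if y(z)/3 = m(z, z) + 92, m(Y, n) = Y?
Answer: -8032/31 ≈ -259.10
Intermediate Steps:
y(z) = 276 + 3*z (y(z) = 3*(z + 92) = 3*(92 + z) = 276 + 3*z)
X(17) - y(1/31) = 17 - (276 + 3/31) = 17 - 1*8559/31 = 17 - 8559/31 = -8032/31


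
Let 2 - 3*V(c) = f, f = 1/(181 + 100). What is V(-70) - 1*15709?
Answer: -4414042/281 ≈ -15708.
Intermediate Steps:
f = 1/281 ≈ 0.0035587
V(c) = 187/281 (V(c) = ⅔ - ⅓*1/281 = ⅔ - 1/843 = 187/281)
V(-70) - 1*15709 = 187/281 - 1*15709 = 187/281 - 15709 = -4414042/281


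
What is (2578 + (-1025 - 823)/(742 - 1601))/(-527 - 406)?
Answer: -2216350/801447 ≈ -2.7654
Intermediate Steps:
(2578 + (-1025 - 823)/(742 - 1601))/(-527 - 406) = (2578 - 1848/(-859))/(-933) = (2578 - 1848*(-1/859))*(-1/933) = (2578 + 1848/859)*(-1/933) = (2216350/859)*(-1/933) = -2216350/801447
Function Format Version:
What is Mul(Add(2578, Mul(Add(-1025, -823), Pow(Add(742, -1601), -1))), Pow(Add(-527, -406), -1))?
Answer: Rational(-2216350, 801447) ≈ -2.7654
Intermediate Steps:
Mul(Add(2578, Mul(Add(-1025, -823), Pow(Add(742, -1601), -1))), Pow(Add(-527, -406), -1)) = Mul(Add(2578, Mul(-1848, Pow(-859, -1))), Pow(-933, -1)) = Mul(Add(2578, Mul(-1848, Rational(-1, 859))), Rational(-1, 933)) = Mul(Add(2578, Rational(1848, 859)), Rational(-1, 933)) = Mul(Rational(2216350, 859), Rational(-1, 933)) = Rational(-2216350, 801447)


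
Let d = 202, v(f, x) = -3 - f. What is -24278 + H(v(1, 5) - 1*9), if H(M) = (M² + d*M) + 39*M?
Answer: -27242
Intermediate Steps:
H(M) = M² + 241*M (H(M) = (M² + 202*M) + 39*M = M² + 241*M)
-24278 + H(v(1, 5) - 1*9) = -24278 + ((-3 - 1*1) - 1*9)*(241 + ((-3 - 1*1) - 1*9)) = -24278 + ((-3 - 1) - 9)*(241 + ((-3 - 1) - 9)) = -24278 + (-4 - 9)*(241 + (-4 - 9)) = -24278 - 13*(241 - 13) = -24278 - 13*228 = -24278 - 2964 = -27242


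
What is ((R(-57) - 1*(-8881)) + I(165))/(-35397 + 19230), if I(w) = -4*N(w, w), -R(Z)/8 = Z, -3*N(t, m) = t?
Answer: -9557/16167 ≈ -0.59114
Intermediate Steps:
N(t, m) = -t/3
R(Z) = -8*Z
I(w) = 4*w/3 (I(w) = -(-4)*w/3 = 4*w/3)
((R(-57) - 1*(-8881)) + I(165))/(-35397 + 19230) = ((-8*(-57) - 1*(-8881)) + (4/3)*165)/(-35397 + 19230) = ((456 + 8881) + 220)/(-16167) = (9337 + 220)*(-1/16167) = 9557*(-1/16167) = -9557/16167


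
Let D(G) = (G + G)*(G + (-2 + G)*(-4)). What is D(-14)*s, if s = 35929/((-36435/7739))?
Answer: 11122181240/1041 ≈ 1.0684e+7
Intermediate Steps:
s = -278054531/36435 (s = 35929/((-36435*1/7739)) = 35929/(-36435/7739) = 35929*(-7739/36435) = -278054531/36435 ≈ -7631.5)
D(G) = 2*G*(8 - 3*G) (D(G) = (2*G)*(G + (8 - 4*G)) = (2*G)*(8 - 3*G) = 2*G*(8 - 3*G))
D(-14)*s = (2*(-14)*(8 - 3*(-14)))*(-278054531/36435) = (2*(-14)*(8 + 42))*(-278054531/36435) = (2*(-14)*50)*(-278054531/36435) = -1400*(-278054531/36435) = 11122181240/1041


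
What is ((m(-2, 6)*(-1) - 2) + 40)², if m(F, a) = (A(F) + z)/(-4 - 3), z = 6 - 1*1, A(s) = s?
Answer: 72361/49 ≈ 1476.8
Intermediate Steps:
z = 5 (z = 6 - 1 = 5)
m(F, a) = -5/7 - F/7 (m(F, a) = (F + 5)/(-4 - 3) = (5 + F)/(-7) = (5 + F)*(-⅐) = -5/7 - F/7)
((m(-2, 6)*(-1) - 2) + 40)² = (((-5/7 - ⅐*(-2))*(-1) - 2) + 40)² = (((-5/7 + 2/7)*(-1) - 2) + 40)² = ((-3/7*(-1) - 2) + 40)² = ((3/7 - 2) + 40)² = (-11/7 + 40)² = (269/7)² = 72361/49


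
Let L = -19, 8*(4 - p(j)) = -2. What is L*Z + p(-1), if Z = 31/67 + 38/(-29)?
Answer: 158203/7772 ≈ 20.355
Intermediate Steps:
p(j) = 17/4 (p(j) = 4 - ⅛*(-2) = 4 + ¼ = 17/4)
Z = -1647/1943 (Z = 31*(1/67) + 38*(-1/29) = 31/67 - 38/29 = -1647/1943 ≈ -0.84766)
L*Z + p(-1) = -19*(-1647/1943) + 17/4 = 31293/1943 + 17/4 = 158203/7772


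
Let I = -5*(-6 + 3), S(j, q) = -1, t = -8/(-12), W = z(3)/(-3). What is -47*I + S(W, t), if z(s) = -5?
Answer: -706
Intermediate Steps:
W = 5/3 (W = -5/(-3) = -5*(-⅓) = 5/3 ≈ 1.6667)
t = ⅔ (t = -8*(-1/12) = ⅔ ≈ 0.66667)
I = 15 (I = -5*(-3) = 15)
-47*I + S(W, t) = -47*15 - 1 = -705 - 1 = -706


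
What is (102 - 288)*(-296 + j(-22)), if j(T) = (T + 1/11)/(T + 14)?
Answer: 2400051/44 ≈ 54547.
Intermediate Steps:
j(T) = (1/11 + T)/(14 + T) (j(T) = (T + 1/11)/(14 + T) = (1/11 + T)/(14 + T))
(102 - 288)*(-296 + j(-22)) = (102 - 288)*(-296 + (1/11 - 22)/(14 - 22)) = -186*(-296 - 241/11/(-8)) = -186*(-296 - 1/8*(-241/11)) = -186*(-296 + 241/88) = -186*(-25807/88) = 2400051/44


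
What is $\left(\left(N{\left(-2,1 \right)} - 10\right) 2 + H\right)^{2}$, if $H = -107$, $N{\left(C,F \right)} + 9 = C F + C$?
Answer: $23409$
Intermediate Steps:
$N{\left(C,F \right)} = -9 + C + C F$ ($N{\left(C,F \right)} = -9 + \left(C F + C\right) = -9 + \left(C + C F\right) = -9 + C + C F$)
$\left(\left(N{\left(-2,1 \right)} - 10\right) 2 + H\right)^{2} = \left(\left(\left(-9 - 2 - 2\right) - 10\right) 2 - 107\right)^{2} = \left(\left(-13 - 10\right) 2 - 107\right)^{2} = \left(\left(-23\right) 2 - 107\right)^{2} = \left(-46 - 107\right)^{2} = \left(-153\right)^{2} = 23409$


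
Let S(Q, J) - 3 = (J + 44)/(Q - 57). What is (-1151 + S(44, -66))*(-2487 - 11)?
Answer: 37225196/13 ≈ 2.8635e+6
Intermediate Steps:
S(Q, J) = 3 + (44 + J)/(-57 + Q) (S(Q, J) = 3 + (J + 44)/(Q - 57) = 3 + (44 + J)/(-57 + Q))
(-1151 + S(44, -66))*(-2487 - 11) = (-1151 + (-127 - 66 + 3*44)/(-57 + 44))*(-2487 - 11) = (-1151 + (-127 - 66 + 132)/(-13))*(-2498) = (-1151 - 1/13*(-61))*(-2498) = (-1151 + 61/13)*(-2498) = -14902/13*(-2498) = 37225196/13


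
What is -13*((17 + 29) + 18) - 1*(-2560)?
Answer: 1728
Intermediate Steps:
-13*((17 + 29) + 18) - 1*(-2560) = -13*(46 + 18) + 2560 = -13*64 + 2560 = -832 + 2560 = 1728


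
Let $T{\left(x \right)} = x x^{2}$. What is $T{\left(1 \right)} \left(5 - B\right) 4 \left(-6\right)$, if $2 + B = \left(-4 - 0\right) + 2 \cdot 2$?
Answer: $-168$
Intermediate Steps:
$B = -2$ ($B = -2 + \left(\left(-4 - 0\right) + 2 \cdot 2\right) = -2 + \left(\left(-4 + 0\right) + 4\right) = -2 + \left(-4 + 4\right) = -2 + 0 = -2$)
$T{\left(x \right)} = x^{3}$
$T{\left(1 \right)} \left(5 - B\right) 4 \left(-6\right) = 1^{3} \left(5 - -2\right) 4 \left(-6\right) = 1 \left(5 + 2\right) 4 \left(-6\right) = 1 \cdot 7 \cdot 4 \left(-6\right) = 7 \cdot 4 \left(-6\right) = 28 \left(-6\right) = -168$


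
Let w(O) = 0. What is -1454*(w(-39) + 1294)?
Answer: -1881476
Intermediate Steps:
-1454*(w(-39) + 1294) = -1454*(0 + 1294) = -1454*1294 = -1881476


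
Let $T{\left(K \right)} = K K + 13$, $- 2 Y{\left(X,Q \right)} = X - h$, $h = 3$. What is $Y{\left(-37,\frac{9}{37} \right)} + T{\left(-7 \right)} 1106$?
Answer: $68592$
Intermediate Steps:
$Y{\left(X,Q \right)} = \frac{3}{2} - \frac{X}{2}$ ($Y{\left(X,Q \right)} = - \frac{X - 3}{2} = - \frac{-3 + X}{2} = \frac{3}{2} - \frac{X}{2}$)
$T{\left(K \right)} = 13 + K^{2}$ ($T{\left(K \right)} = K^{2} + 13 = 13 + K^{2}$)
$Y{\left(-37,\frac{9}{37} \right)} + T{\left(-7 \right)} 1106 = \left(\frac{3}{2} - - \frac{37}{2}\right) + \left(13 + \left(-7\right)^{2}\right) 1106 = \left(\frac{3}{2} + \frac{37}{2}\right) + \left(13 + 49\right) 1106 = 20 + 62 \cdot 1106 = 20 + 68572 = 68592$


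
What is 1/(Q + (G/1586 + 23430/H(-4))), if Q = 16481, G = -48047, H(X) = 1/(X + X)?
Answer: -1586/271189021 ≈ -5.8483e-6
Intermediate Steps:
H(X) = 1/(2*X)
1/(Q + (G/1586 + 23430/H(-4))) = 1/(16481 + (-48047/1586 + 23430/(((½)/(-4))))) = 1/(16481 + (-48047*1/1586 + 23430/(((½)*(-¼))))) = 1/(16481 + (-48047/1586 + 23430/(-⅛))) = 1/(16481 + (-48047/1586 + 23430*(-8))) = 1/(16481 + (-48047/1586 - 187440)) = 1/(16481 - 297327887/1586) = 1/(-271189021/1586) = -1586/271189021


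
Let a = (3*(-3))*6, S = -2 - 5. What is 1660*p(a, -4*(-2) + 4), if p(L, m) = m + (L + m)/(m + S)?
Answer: 5976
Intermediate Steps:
S = -7
a = -54 (a = -9*6 = -54)
p(L, m) = m + (L + m)/(-7 + m) (p(L, m) = m + (L + m)/(m - 7) = m + (L + m)/(-7 + m))
1660*p(a, -4*(-2) + 4) = 1660*((-54 + (-4*(-2) + 4)² - 6*(-4*(-2) + 4))/(-7 + (-4*(-2) + 4))) = 1660*((-54 + (8 + 4)² - 6*(8 + 4))/(-7 + (8 + 4))) = 1660*((-54 + 12² - 6*12)/(-7 + 12)) = 1660*((-54 + 144 - 72)/5) = 1660*((⅕)*18) = 1660*(18/5) = 5976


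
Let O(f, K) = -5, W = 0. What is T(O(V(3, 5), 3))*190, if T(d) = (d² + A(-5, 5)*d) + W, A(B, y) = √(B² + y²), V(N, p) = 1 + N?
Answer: 4750 - 4750*√2 ≈ -1967.5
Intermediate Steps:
T(d) = d² + 5*d*√2 (T(d) = (d² + √((-5)² + 5²)*d) + 0 = (d² + √(25 + 25)*d) + 0 = (d² + √50*d) + 0 = (d² + (5*√2)*d) + 0 = (d² + 5*d*√2) + 0 = d² + 5*d*√2)
T(O(V(3, 5), 3))*190 = -5*(-5 + 5*√2)*190 = (25 - 25*√2)*190 = 4750 - 4750*√2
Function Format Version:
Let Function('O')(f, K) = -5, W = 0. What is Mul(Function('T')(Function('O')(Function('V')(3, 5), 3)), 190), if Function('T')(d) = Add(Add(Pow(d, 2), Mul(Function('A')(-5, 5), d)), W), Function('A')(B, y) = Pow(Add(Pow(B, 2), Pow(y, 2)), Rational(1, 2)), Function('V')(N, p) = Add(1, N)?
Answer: Add(4750, Mul(-4750, Pow(2, Rational(1, 2)))) ≈ -1967.5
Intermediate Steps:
Function('T')(d) = Add(Pow(d, 2), Mul(5, d, Pow(2, Rational(1, 2)))) (Function('T')(d) = Add(Add(Pow(d, 2), Mul(Pow(Add(Pow(-5, 2), Pow(5, 2)), Rational(1, 2)), d)), 0) = Add(Add(Pow(d, 2), Mul(Pow(Add(25, 25), Rational(1, 2)), d)), 0) = Add(Add(Pow(d, 2), Mul(Pow(50, Rational(1, 2)), d)), 0) = Add(Add(Pow(d, 2), Mul(Mul(5, Pow(2, Rational(1, 2))), d)), 0) = Add(Add(Pow(d, 2), Mul(5, d, Pow(2, Rational(1, 2)))), 0) = Add(Pow(d, 2), Mul(5, d, Pow(2, Rational(1, 2)))))
Mul(Function('T')(Function('O')(Function('V')(3, 5), 3)), 190) = Mul(Mul(-5, Add(-5, Mul(5, Pow(2, Rational(1, 2))))), 190) = Mul(Add(25, Mul(-25, Pow(2, Rational(1, 2)))), 190) = Add(4750, Mul(-4750, Pow(2, Rational(1, 2))))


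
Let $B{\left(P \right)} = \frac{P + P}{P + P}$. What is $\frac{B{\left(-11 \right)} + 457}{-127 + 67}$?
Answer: $- \frac{229}{30} \approx -7.6333$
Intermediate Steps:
$B{\left(P \right)} = 1$ ($B{\left(P \right)} = \frac{2 P}{2 P} = 2 P \frac{1}{2 P} = 1$)
$\frac{B{\left(-11 \right)} + 457}{-127 + 67} = \frac{1 + 457}{-127 + 67} = \frac{458}{-60} = 458 \left(- \frac{1}{60}\right) = - \frac{229}{30}$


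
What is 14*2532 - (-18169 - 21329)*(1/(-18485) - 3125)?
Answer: -2280971439468/18485 ≈ -1.2340e+8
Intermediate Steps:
14*2532 - (-18169 - 21329)*(1/(-18485) - 3125) = 35448 - (-39498)*(-1/18485 - 3125) = 35448 - (-39498)*(-57765626)/18485 = 35448 - 1*2281626695748/18485 = 35448 - 2281626695748/18485 = -2280971439468/18485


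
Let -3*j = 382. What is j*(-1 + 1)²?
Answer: 0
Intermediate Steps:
j = -382/3 (j = -⅓*382 = -382/3 ≈ -127.33)
j*(-1 + 1)² = -382*(-1 + 1)²/3 = -382/3*0² = -382/3*0 = 0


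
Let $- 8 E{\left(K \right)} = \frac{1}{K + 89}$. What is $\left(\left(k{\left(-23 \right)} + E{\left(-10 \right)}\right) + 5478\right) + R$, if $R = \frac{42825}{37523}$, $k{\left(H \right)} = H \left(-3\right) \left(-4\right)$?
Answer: $\frac{123390044149}{23714536} \approx 5203.1$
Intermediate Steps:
$k{\left(H \right)} = 12 H$ ($k{\left(H \right)} = - 3 H \left(-4\right) = 12 H$)
$R = \frac{42825}{37523}$ ($R = 42825 \cdot \frac{1}{37523} = \frac{42825}{37523} \approx 1.1413$)
$E{\left(K \right)} = - \frac{1}{8 \left(89 + K\right)}$ ($E{\left(K \right)} = - \frac{1}{8 \left(K + 89\right)} = - \frac{1}{8 \left(89 + K\right)}$)
$\left(\left(k{\left(-23 \right)} + E{\left(-10 \right)}\right) + 5478\right) + R = \left(\left(12 \left(-23\right) - \frac{1}{712 + 8 \left(-10\right)}\right) + 5478\right) + \frac{42825}{37523} = \left(\left(-276 - \frac{1}{712 - 80}\right) + 5478\right) + \frac{42825}{37523} = \left(\left(-276 - \frac{1}{632}\right) + 5478\right) + \frac{42825}{37523} = \left(- \frac{174433}{632} + 5478\right) + \frac{42825}{37523} = \frac{3287663}{632} + \frac{42825}{37523} = \frac{123390044149}{23714536}$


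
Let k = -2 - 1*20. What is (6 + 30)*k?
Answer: -792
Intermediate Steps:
k = -22 (k = -2 - 20 = -22)
(6 + 30)*k = (6 + 30)*(-22) = 36*(-22) = -792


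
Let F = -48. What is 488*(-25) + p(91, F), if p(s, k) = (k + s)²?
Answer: -10351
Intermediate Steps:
488*(-25) + p(91, F) = 488*(-25) + (-48 + 91)² = -12200 + 43² = -12200 + 1849 = -10351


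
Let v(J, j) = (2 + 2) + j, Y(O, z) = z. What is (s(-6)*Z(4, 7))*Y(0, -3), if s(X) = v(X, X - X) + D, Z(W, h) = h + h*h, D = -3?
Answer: -168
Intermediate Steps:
v(J, j) = 4 + j
Z(W, h) = h + h**2
s(X) = 1 (s(X) = (4 + (X - X)) - 3 = (4 + 0) - 3 = 4 - 3 = 1)
(s(-6)*Z(4, 7))*Y(0, -3) = (1*(7*(1 + 7)))*(-3) = (1*(7*8))*(-3) = (1*56)*(-3) = 56*(-3) = -168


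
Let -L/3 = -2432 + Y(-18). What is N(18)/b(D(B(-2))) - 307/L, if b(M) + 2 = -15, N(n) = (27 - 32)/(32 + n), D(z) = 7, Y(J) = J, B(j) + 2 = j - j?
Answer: -2242/62475 ≈ -0.035886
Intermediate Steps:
B(j) = -2 (B(j) = -2 + (j - j) = -2 + 0 = -2)
N(n) = -5/(32 + n)
b(M) = -17 (b(M) = -2 - 15 = -17)
L = 7350 (L = -3*(-2432 - 18) = -3*(-2450) = 7350)
N(18)/b(D(B(-2))) - 307/L = -5/(32 + 18)/(-17) - 307/7350 = -5/50*(-1/17) - 307*1/7350 = -5*1/50*(-1/17) - 307/7350 = -1/10*(-1/17) - 307/7350 = 1/170 - 307/7350 = -2242/62475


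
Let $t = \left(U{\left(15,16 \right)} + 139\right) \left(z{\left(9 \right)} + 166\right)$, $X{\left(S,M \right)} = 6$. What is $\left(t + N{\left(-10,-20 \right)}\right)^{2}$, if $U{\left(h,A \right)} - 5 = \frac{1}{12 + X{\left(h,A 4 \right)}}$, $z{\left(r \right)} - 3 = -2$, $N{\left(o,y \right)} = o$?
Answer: $\frac{187359988201}{324} \approx 5.7827 \cdot 10^{8}$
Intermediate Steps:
$z{\left(r \right)} = 1$ ($z{\left(r \right)} = 3 - 2 = 1$)
$U{\left(h,A \right)} = \frac{91}{18}$ ($U{\left(h,A \right)} = 5 + \frac{1}{12 + 6} = 5 + \frac{1}{18} = \frac{91}{18}$)
$t = \frac{433031}{18}$ ($t = \left(\frac{91}{18} + 139\right) \left(1 + 166\right) = \frac{2593}{18} \cdot 167 = \frac{433031}{18} \approx 24057.0$)
$\left(t + N{\left(-10,-20 \right)}\right)^{2} = \left(\frac{433031}{18} - 10\right)^{2} = \left(\frac{432851}{18}\right)^{2} = \frac{187359988201}{324}$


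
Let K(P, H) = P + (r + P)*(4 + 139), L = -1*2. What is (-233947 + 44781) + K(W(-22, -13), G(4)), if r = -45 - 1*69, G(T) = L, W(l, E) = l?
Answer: -208636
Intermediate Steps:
L = -2
G(T) = -2
r = -114 (r = -45 - 69 = -114)
K(P, H) = -16302 + 144*P (K(P, H) = P + (-114 + P)*(4 + 139) = P + (-114 + P)*143 = P + (-16302 + 143*P) = -16302 + 144*P)
(-233947 + 44781) + K(W(-22, -13), G(4)) = (-233947 + 44781) + (-16302 + 144*(-22)) = -189166 + (-16302 - 3168) = -189166 - 19470 = -208636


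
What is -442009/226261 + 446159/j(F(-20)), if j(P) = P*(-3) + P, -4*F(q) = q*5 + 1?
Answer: -201940521889/22399839 ≈ -9015.3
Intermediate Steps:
F(q) = -1/4 - 5*q/4 (F(q) = -(q*5 + 1)/4 = -(5*q + 1)/4 = -(1 + 5*q)/4 = -1/4 - 5*q/4)
j(P) = -2*P (j(P) = -3*P + P = -2*P)
-442009/226261 + 446159/j(F(-20)) = -442009/226261 + 446159/((-2*(-1/4 - 5/4*(-20)))) = -442009*1/226261 + 446159/((-2*(-1/4 + 25))) = -442009/226261 + 446159/((-2*99/4)) = -442009/226261 + 446159/(-99/2) = -442009/226261 + 446159*(-2/99) = -442009/226261 - 892318/99 = -201940521889/22399839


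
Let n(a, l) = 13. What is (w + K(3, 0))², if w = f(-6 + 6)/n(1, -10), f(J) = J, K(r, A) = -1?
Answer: 1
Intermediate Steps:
w = 0 (w = (-6 + 6)/13 = 0*(1/13) = 0)
(w + K(3, 0))² = (0 - 1)² = (-1)² = 1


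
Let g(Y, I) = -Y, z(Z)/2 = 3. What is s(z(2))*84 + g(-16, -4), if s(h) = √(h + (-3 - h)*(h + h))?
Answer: 16 + 84*I*√102 ≈ 16.0 + 848.36*I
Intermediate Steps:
z(Z) = 6 (z(Z) = 2*3 = 6)
s(h) = √(h + 2*h*(-3 - h)) (s(h) = √(h + (-3 - h)*(2*h)) = √(h + 2*h*(-3 - h)))
s(z(2))*84 + g(-16, -4) = √(-1*6*(5 + 2*6))*84 - 1*(-16) = √(-1*6*(5 + 12))*84 + 16 = √(-1*6*17)*84 + 16 = √(-102)*84 + 16 = (I*√102)*84 + 16 = 84*I*√102 + 16 = 16 + 84*I*√102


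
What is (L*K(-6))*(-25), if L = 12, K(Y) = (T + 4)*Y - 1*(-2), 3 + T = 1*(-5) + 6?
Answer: 3000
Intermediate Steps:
T = -2 (T = -3 + (1*(-5) + 6) = -3 + (-5 + 6) = -3 + 1 = -2)
K(Y) = 2 + 2*Y (K(Y) = (-2 + 4)*Y - 1*(-2) = 2*Y + 2 = 2 + 2*Y)
(L*K(-6))*(-25) = (12*(2 + 2*(-6)))*(-25) = (12*(2 - 12))*(-25) = (12*(-10))*(-25) = -120*(-25) = 3000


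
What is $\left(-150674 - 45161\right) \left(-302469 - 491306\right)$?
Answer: $155448927125$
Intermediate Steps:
$\left(-150674 - 45161\right) \left(-302469 - 491306\right) = \left(-195835\right) \left(-793775\right) = 155448927125$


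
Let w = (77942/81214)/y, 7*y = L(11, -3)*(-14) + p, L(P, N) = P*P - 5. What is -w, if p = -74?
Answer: 38971/9850098 ≈ 0.0039564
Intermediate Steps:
L(P, N) = -5 + P² (L(P, N) = P² - 5 = -5 + P²)
y = -1698/7 (y = ((-5 + 11²)*(-14) - 74)/7 = ((-5 + 121)*(-14) - 74)/7 = (116*(-14) - 74)/7 = (-1624 - 74)/7 = (⅐)*(-1698) = -1698/7 ≈ -242.57)
w = -38971/9850098 (w = (77942/81214)/(-1698/7) = (77942*(1/81214))*(-7/1698) = (38971/40607)*(-7/1698) = -38971/9850098 ≈ -0.0039564)
-w = -1*(-38971/9850098) = 38971/9850098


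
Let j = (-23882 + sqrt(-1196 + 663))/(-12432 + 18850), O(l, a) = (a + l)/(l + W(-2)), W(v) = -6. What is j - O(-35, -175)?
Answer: -1163471/131569 + I*sqrt(533)/6418 ≈ -8.843 + 0.0035972*I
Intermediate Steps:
O(l, a) = (a + l)/(-6 + l) (O(l, a) = (a + l)/(l - 6) = (a + l)/(-6 + l))
j = -11941/3209 + I*sqrt(533)/6418 (j = (-23882 + sqrt(-533))/6418 = (-23882 + I*sqrt(533))*(1/6418) = -11941/3209 + I*sqrt(533)/6418 ≈ -3.7211 + 0.0035972*I)
j - O(-35, -175) = (-11941/3209 + I*sqrt(533)/6418) - (-175 - 35)/(-6 - 35) = (-11941/3209 + I*sqrt(533)/6418) - (-210)/(-41) = (-11941/3209 + I*sqrt(533)/6418) - (-1)*(-210)/41 = (-11941/3209 + I*sqrt(533)/6418) - 1*210/41 = (-11941/3209 + I*sqrt(533)/6418) - 210/41 = -1163471/131569 + I*sqrt(533)/6418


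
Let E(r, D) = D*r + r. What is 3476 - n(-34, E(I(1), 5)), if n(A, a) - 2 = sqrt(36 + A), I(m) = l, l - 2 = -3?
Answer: 3474 - sqrt(2) ≈ 3472.6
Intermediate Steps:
l = -1 (l = 2 - 3 = -1)
I(m) = -1
E(r, D) = r + D*r
n(A, a) = 2 + sqrt(36 + A)
3476 - n(-34, E(I(1), 5)) = 3476 - (2 + sqrt(36 - 34)) = 3476 - (2 + sqrt(2)) = 3476 + (-2 - sqrt(2)) = 3474 - sqrt(2)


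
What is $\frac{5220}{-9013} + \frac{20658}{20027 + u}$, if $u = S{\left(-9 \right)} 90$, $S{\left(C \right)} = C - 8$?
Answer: $\frac{89636214}{166713461} \approx 0.53767$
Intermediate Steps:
$S{\left(C \right)} = -8 + C$
$u = -1530$ ($u = \left(-8 - 9\right) 90 = \left(-17\right) 90 = -1530$)
$\frac{5220}{-9013} + \frac{20658}{20027 + u} = \frac{5220}{-9013} + \frac{20658}{20027 - 1530} = 5220 \left(- \frac{1}{9013}\right) + \frac{20658}{18497} = - \frac{5220}{9013} + 20658 \cdot \frac{1}{18497} = - \frac{5220}{9013} + \frac{20658}{18497} = \frac{89636214}{166713461}$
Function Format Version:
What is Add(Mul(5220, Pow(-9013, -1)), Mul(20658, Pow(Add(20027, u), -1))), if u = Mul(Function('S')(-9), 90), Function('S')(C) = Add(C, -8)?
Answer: Rational(89636214, 166713461) ≈ 0.53767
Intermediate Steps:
Function('S')(C) = Add(-8, C)
u = -1530 (u = Mul(Add(-8, -9), 90) = Mul(-17, 90) = -1530)
Add(Mul(5220, Pow(-9013, -1)), Mul(20658, Pow(Add(20027, u), -1))) = Add(Mul(5220, Pow(-9013, -1)), Mul(20658, Pow(Add(20027, -1530), -1))) = Add(Mul(5220, Rational(-1, 9013)), Mul(20658, Pow(18497, -1))) = Add(Rational(-5220, 9013), Mul(20658, Rational(1, 18497))) = Add(Rational(-5220, 9013), Rational(20658, 18497)) = Rational(89636214, 166713461)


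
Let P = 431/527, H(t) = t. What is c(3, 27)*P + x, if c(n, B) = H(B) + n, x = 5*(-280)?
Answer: -724870/527 ≈ -1375.5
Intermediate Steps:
x = -1400
P = 431/527 (P = 431*(1/527) = 431/527 ≈ 0.81784)
c(n, B) = B + n
c(3, 27)*P + x = (27 + 3)*(431/527) - 1400 = 30*(431/527) - 1400 = 12930/527 - 1400 = -724870/527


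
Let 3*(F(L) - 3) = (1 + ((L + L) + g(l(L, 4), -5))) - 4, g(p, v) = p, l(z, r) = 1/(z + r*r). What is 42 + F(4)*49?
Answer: 16289/60 ≈ 271.48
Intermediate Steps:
l(z, r) = 1/(z + r²)
F(L) = 2 + 1/(3*(16 + L)) + 2*L/3 (F(L) = 3 + ((1 + ((L + L) + 1/(L + 4²))) - 4)/3 = 3 + ((1 + (2*L + 1/(L + 16))) - 4)/3 = 3 + ((1 + (2*L + 1/(16 + L))) - 4)/3 = 3 + ((1 + (1/(16 + L) + 2*L)) - 4)/3 = 3 + ((1 + 1/(16 + L) + 2*L) - 4)/3 = 3 + (-3 + 1/(16 + L) + 2*L)/3 = 3 + (-1 + 1/(3*(16 + L)) + 2*L/3) = 2 + 1/(3*(16 + L)) + 2*L/3)
42 + F(4)*49 = 42 + ((1 + 2*(3 + 4)*(16 + 4))/(3*(16 + 4)))*49 = 42 + ((⅓)*(1 + 2*7*20)/20)*49 = 42 + ((⅓)*(1/20)*(1 + 280))*49 = 42 + ((⅓)*(1/20)*281)*49 = 42 + (281/60)*49 = 42 + 13769/60 = 16289/60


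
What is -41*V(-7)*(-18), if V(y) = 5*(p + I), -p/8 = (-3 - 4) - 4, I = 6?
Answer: 346860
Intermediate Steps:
p = 88 (p = -8*((-3 - 4) - 4) = -8*(-7 - 4) = -8*(-11) = 88)
V(y) = 470 (V(y) = 5*(88 + 6) = 5*94 = 470)
-41*V(-7)*(-18) = -41*470*(-18) = -19270*(-18) = 346860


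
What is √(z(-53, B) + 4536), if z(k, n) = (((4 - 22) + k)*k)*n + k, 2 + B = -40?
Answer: I*√153563 ≈ 391.87*I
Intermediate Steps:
B = -42 (B = -2 - 40 = -42)
z(k, n) = k + k*n*(-18 + k) (z(k, n) = ((-18 + k)*k)*n + k = (k*(-18 + k))*n + k = k*n*(-18 + k) + k = k + k*n*(-18 + k))
√(z(-53, B) + 4536) = √(-53*(1 - 18*(-42) - 53*(-42)) + 4536) = √(-53*(1 + 756 + 2226) + 4536) = √(-53*2983 + 4536) = √(-158099 + 4536) = √(-153563) = I*√153563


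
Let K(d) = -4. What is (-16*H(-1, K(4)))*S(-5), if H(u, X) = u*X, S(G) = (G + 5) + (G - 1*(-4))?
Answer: 64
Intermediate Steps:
S(G) = 9 + 2*G (S(G) = (5 + G) + (G + 4) = (5 + G) + (4 + G) = 9 + 2*G)
H(u, X) = X*u
(-16*H(-1, K(4)))*S(-5) = (-(-64)*(-1))*(9 + 2*(-5)) = (-16*4)*(9 - 10) = -64*(-1) = 64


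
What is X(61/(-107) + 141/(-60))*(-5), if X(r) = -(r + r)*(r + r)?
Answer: 39050001/228980 ≈ 170.54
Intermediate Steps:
X(r) = -4*r² (X(r) = -2*r*2*r = -4*r²)
X(61/(-107) + 141/(-60))*(-5) = -4*(61/(-107) + 141/(-60))²*(-5) = -4*(61*(-1/107) + 141*(-1/60))²*(-5) = -4*(-61/107 - 47/20)²*(-5) = -4*(-6249/2140)²*(-5) = -4*39050001/4579600*(-5) = -39050001/1144900*(-5) = 39050001/228980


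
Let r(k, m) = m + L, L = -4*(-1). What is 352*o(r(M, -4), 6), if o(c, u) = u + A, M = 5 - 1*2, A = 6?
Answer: 4224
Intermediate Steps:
L = 4
M = 3 (M = 5 - 2 = 3)
r(k, m) = 4 + m (r(k, m) = m + 4 = 4 + m)
o(c, u) = 6 + u (o(c, u) = u + 6 = 6 + u)
352*o(r(M, -4), 6) = 352*(6 + 6) = 352*12 = 4224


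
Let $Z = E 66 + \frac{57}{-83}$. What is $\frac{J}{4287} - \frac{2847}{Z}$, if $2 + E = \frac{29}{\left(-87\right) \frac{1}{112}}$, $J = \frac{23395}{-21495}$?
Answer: $\frac{4353974800238}{3972085446825} \approx 1.0961$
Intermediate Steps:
$J = - \frac{4679}{4299}$ ($J = 23395 \left(- \frac{1}{21495}\right) = - \frac{4679}{4299} \approx -1.0884$)
$E = - \frac{118}{3}$ ($E = -2 + \frac{29}{\left(-87\right) \frac{1}{112}} = -2 + \frac{29}{- \frac{87}{112}} = -2 + 29 \left(- \frac{112}{87}\right) = -2 - \frac{112}{3} = - \frac{118}{3} \approx -39.333$)
$Z = - \frac{215525}{83}$ ($Z = \left(- \frac{118}{3}\right) 66 + \frac{57}{-83} = -2596 + 57 \left(- \frac{1}{83}\right) = -2596 - \frac{57}{83} = - \frac{215525}{83} \approx -2596.7$)
$\frac{J}{4287} - \frac{2847}{Z} = - \frac{4679}{4299 \cdot 4287} - \frac{2847}{- \frac{215525}{83}} = \left(- \frac{4679}{4299}\right) \frac{1}{4287} - - \frac{236301}{215525} = - \frac{4679}{18429813} + \frac{236301}{215525} = \frac{4353974800238}{3972085446825}$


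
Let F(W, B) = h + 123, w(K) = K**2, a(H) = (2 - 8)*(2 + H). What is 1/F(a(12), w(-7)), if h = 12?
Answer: 1/135 ≈ 0.0074074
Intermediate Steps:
a(H) = -12 - 6*H (a(H) = -6*(2 + H) = -12 - 6*H)
F(W, B) = 135 (F(W, B) = 12 + 123 = 135)
1/F(a(12), w(-7)) = 1/135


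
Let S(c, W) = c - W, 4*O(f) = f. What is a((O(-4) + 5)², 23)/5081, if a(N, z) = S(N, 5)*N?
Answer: 176/5081 ≈ 0.034639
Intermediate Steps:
O(f) = f/4
a(N, z) = N*(-5 + N) (a(N, z) = (N - 1*5)*N = (N - 5)*N = (-5 + N)*N = N*(-5 + N))
a((O(-4) + 5)², 23)/5081 = (((¼)*(-4) + 5)²*(-5 + ((¼)*(-4) + 5)²))/5081 = ((-1 + 5)²*(-5 + (-1 + 5)²))*(1/5081) = (4²*(-5 + 4²))*(1/5081) = (16*(-5 + 16))*(1/5081) = (16*11)*(1/5081) = 176*(1/5081) = 176/5081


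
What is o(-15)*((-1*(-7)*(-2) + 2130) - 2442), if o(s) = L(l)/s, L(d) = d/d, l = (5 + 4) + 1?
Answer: 326/15 ≈ 21.733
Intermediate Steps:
l = 10 (l = 9 + 1 = 10)
L(d) = 1
o(s) = 1/s
o(-15)*((-1*(-7)*(-2) + 2130) - 2442) = ((-1*(-7)*(-2) + 2130) - 2442)/(-15) = -((7*(-2) + 2130) - 2442)/15 = -((-14 + 2130) - 2442)/15 = -(2116 - 2442)/15 = -1/15*(-326) = 326/15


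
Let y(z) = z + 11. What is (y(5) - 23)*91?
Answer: -637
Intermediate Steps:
y(z) = 11 + z
(y(5) - 23)*91 = ((11 + 5) - 23)*91 = (16 - 23)*91 = -7*91 = -637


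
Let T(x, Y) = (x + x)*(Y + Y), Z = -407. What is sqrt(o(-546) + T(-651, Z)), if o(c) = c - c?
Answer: 2*sqrt(264957) ≈ 1029.5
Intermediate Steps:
o(c) = 0
T(x, Y) = 4*Y*x (T(x, Y) = (2*x)*(2*Y) = 4*Y*x)
sqrt(o(-546) + T(-651, Z)) = sqrt(0 + 4*(-407)*(-651)) = sqrt(0 + 1059828) = sqrt(1059828) = 2*sqrt(264957)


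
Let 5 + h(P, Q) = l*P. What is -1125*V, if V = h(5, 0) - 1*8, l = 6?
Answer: -19125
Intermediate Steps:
h(P, Q) = -5 + 6*P
V = 17 (V = (-5 + 6*5) - 1*8 = (-5 + 30) - 8 = 25 - 8 = 17)
-1125*V = -1125*17 = -19125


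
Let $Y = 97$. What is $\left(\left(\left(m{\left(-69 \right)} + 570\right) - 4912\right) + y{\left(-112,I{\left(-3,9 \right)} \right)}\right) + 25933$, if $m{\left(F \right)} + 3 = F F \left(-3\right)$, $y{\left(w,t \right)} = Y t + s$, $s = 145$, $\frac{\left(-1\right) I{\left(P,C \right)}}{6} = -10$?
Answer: $13270$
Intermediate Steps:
$I{\left(P,C \right)} = 60$ ($I{\left(P,C \right)} = \left(-6\right) \left(-10\right) = 60$)
$y{\left(w,t \right)} = 145 + 97 t$ ($y{\left(w,t \right)} = 97 t + 145 = 145 + 97 t$)
$m{\left(F \right)} = -3 - 3 F^{2}$ ($m{\left(F \right)} = -3 + F F \left(-3\right) = -3 + F^{2} \left(-3\right) = -3 - 3 F^{2}$)
$\left(\left(\left(m{\left(-69 \right)} + 570\right) - 4912\right) + y{\left(-112,I{\left(-3,9 \right)} \right)}\right) + 25933 = \left(\left(\left(\left(-3 - 3 \left(-69\right)^{2}\right) + 570\right) - 4912\right) + \left(145 + 97 \cdot 60\right)\right) + 25933 = \left(\left(\left(\left(-3 - 14283\right) + 570\right) - 4912\right) + \left(145 + 5820\right)\right) + 25933 = \left(\left(\left(\left(-3 - 14283\right) + 570\right) - 4912\right) + 5965\right) + 25933 = \left(\left(\left(-14286 + 570\right) - 4912\right) + 5965\right) + 25933 = \left(\left(-13716 - 4912\right) + 5965\right) + 25933 = \left(-18628 + 5965\right) + 25933 = -12663 + 25933 = 13270$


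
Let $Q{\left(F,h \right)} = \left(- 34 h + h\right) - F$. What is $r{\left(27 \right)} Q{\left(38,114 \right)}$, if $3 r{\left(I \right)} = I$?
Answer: $-34200$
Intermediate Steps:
$r{\left(I \right)} = \frac{I}{3}$
$Q{\left(F,h \right)} = - F - 33 h$ ($Q{\left(F,h \right)} = - 33 h - F = - F - 33 h$)
$r{\left(27 \right)} Q{\left(38,114 \right)} = \frac{1}{3} \cdot 27 \left(\left(-1\right) 38 - 3762\right) = 9 \left(-38 - 3762\right) = 9 \left(-3800\right) = -34200$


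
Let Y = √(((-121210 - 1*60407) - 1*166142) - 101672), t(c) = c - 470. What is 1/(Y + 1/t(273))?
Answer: -197/17441967680 - 38809*I*√449431/17441967680 ≈ -1.1295e-8 - 0.0014917*I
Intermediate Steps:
t(c) = -470 + c
Y = I*√449431 (Y = √(((-121210 - 60407) - 166142) - 101672) = √((-181617 - 166142) - 101672) = √(-347759 - 101672) = √(-449431) = I*√449431 ≈ 670.4*I)
1/(Y + 1/t(273)) = 1/(I*√449431 + 1/(-470 + 273)) = 1/(I*√449431 + 1/(-197)) = 1/(I*√449431 - 1/197) = 1/(-1/197 + I*√449431)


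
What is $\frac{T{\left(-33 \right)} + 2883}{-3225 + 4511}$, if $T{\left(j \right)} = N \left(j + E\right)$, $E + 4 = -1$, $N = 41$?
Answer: $\frac{1325}{1286} \approx 1.0303$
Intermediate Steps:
$E = -5$ ($E = -4 - 1 = -5$)
$T{\left(j \right)} = -205 + 41 j$ ($T{\left(j \right)} = 41 \left(j - 5\right) = 41 \left(-5 + j\right) = -205 + 41 j$)
$\frac{T{\left(-33 \right)} + 2883}{-3225 + 4511} = \frac{\left(-205 + 41 \left(-33\right)\right) + 2883}{-3225 + 4511} = \frac{\left(-205 - 1353\right) + 2883}{1286} = \left(-1558 + 2883\right) \frac{1}{1286} = 1325 \cdot \frac{1}{1286} = \frac{1325}{1286}$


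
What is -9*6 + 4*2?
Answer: -46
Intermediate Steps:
-9*6 + 4*2 = -54 + 8 = -46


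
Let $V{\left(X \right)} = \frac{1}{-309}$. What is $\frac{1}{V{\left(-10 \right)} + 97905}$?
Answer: $\frac{309}{30252644} \approx 1.0214 \cdot 10^{-5}$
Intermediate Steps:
$V{\left(X \right)} = - \frac{1}{309}$
$\frac{1}{V{\left(-10 \right)} + 97905} = \frac{1}{- \frac{1}{309} + 97905} = \frac{1}{\frac{30252644}{309}} = \frac{309}{30252644}$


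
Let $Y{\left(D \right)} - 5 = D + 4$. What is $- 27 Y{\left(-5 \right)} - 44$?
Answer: $-152$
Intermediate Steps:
$Y{\left(D \right)} = 9 + D$ ($Y{\left(D \right)} = 5 + \left(D + 4\right) = 5 + \left(4 + D\right) = 9 + D$)
$- 27 Y{\left(-5 \right)} - 44 = - 27 \left(9 - 5\right) - 44 = \left(-27\right) 4 - 44 = -108 - 44 = -152$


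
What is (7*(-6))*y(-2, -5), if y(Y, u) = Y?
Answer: 84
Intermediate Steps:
(7*(-6))*y(-2, -5) = (7*(-6))*(-2) = -42*(-2) = 84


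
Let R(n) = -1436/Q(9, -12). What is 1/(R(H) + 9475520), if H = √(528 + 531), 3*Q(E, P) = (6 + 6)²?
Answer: 12/113705881 ≈ 1.0554e-7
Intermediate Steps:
Q(E, P) = 48 (Q(E, P) = (6 + 6)²/3 = (⅓)*12² = (⅓)*144 = 48)
H = √1059 ≈ 32.542
R(n) = -359/12 (R(n) = -1436/48 = -1436*1/48 = -359/12)
1/(R(H) + 9475520) = 1/(-359/12 + 9475520) = 1/(113705881/12) = 12/113705881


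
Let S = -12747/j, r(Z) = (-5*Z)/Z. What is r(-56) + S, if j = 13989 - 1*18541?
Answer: -10013/4552 ≈ -2.1997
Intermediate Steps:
j = -4552 (j = 13989 - 18541 = -4552)
r(Z) = -5
S = 12747/4552 (S = -12747/(-4552) = -12747*(-1/4552) = 12747/4552 ≈ 2.8003)
r(-56) + S = -5 + 12747/4552 = -10013/4552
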